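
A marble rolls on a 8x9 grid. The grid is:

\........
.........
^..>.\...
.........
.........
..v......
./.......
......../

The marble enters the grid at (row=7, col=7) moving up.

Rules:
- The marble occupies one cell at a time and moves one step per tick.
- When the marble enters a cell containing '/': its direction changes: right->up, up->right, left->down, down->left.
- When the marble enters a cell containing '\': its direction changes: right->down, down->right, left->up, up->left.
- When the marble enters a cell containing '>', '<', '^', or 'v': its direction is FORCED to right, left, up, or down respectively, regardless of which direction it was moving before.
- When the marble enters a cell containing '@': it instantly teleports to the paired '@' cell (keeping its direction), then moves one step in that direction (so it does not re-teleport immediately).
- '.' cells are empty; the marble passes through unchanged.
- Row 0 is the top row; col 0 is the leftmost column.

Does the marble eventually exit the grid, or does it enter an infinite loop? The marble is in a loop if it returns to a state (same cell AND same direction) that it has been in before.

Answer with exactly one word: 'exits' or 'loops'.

Answer: exits

Derivation:
Step 1: enter (7,7), '.' pass, move up to (6,7)
Step 2: enter (6,7), '.' pass, move up to (5,7)
Step 3: enter (5,7), '.' pass, move up to (4,7)
Step 4: enter (4,7), '.' pass, move up to (3,7)
Step 5: enter (3,7), '.' pass, move up to (2,7)
Step 6: enter (2,7), '.' pass, move up to (1,7)
Step 7: enter (1,7), '.' pass, move up to (0,7)
Step 8: enter (0,7), '.' pass, move up to (-1,7)
Step 9: at (-1,7) — EXIT via top edge, pos 7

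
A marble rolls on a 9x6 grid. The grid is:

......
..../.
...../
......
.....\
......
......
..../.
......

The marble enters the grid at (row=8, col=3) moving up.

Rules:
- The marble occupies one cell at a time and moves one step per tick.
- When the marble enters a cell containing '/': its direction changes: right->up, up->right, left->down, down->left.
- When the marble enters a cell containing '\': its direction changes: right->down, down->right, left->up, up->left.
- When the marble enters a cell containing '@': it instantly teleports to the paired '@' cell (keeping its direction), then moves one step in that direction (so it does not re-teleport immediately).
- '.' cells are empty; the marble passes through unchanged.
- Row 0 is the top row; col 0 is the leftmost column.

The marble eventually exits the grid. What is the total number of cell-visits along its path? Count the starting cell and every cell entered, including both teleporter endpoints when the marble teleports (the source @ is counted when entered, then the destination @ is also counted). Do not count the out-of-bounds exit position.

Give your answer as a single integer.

Answer: 9

Derivation:
Step 1: enter (8,3), '.' pass, move up to (7,3)
Step 2: enter (7,3), '.' pass, move up to (6,3)
Step 3: enter (6,3), '.' pass, move up to (5,3)
Step 4: enter (5,3), '.' pass, move up to (4,3)
Step 5: enter (4,3), '.' pass, move up to (3,3)
Step 6: enter (3,3), '.' pass, move up to (2,3)
Step 7: enter (2,3), '.' pass, move up to (1,3)
Step 8: enter (1,3), '.' pass, move up to (0,3)
Step 9: enter (0,3), '.' pass, move up to (-1,3)
Step 10: at (-1,3) — EXIT via top edge, pos 3
Path length (cell visits): 9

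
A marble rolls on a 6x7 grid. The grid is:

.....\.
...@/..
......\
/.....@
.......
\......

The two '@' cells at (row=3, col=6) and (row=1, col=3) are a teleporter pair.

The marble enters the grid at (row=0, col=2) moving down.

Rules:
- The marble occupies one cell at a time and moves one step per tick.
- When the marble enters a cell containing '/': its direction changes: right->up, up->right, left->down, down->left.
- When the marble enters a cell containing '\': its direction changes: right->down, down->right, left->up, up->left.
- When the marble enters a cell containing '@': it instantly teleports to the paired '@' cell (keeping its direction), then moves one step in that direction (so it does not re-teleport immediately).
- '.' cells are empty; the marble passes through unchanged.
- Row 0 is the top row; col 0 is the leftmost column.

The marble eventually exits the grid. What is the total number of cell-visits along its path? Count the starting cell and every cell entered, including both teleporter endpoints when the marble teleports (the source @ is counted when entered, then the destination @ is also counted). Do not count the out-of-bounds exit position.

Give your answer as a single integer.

Step 1: enter (0,2), '.' pass, move down to (1,2)
Step 2: enter (1,2), '.' pass, move down to (2,2)
Step 3: enter (2,2), '.' pass, move down to (3,2)
Step 4: enter (3,2), '.' pass, move down to (4,2)
Step 5: enter (4,2), '.' pass, move down to (5,2)
Step 6: enter (5,2), '.' pass, move down to (6,2)
Step 7: at (6,2) — EXIT via bottom edge, pos 2
Path length (cell visits): 6

Answer: 6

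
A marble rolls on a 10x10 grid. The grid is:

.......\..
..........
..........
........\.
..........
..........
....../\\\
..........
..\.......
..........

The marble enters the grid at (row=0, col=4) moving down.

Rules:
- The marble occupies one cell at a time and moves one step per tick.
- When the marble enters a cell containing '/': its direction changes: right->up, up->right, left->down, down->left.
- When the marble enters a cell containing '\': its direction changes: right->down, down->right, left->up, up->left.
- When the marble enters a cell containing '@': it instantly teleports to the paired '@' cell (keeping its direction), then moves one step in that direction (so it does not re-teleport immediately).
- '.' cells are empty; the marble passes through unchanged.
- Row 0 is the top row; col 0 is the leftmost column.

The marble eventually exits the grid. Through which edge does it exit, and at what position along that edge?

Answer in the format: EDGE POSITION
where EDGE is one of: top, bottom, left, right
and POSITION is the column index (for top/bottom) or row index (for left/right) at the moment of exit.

Answer: bottom 4

Derivation:
Step 1: enter (0,4), '.' pass, move down to (1,4)
Step 2: enter (1,4), '.' pass, move down to (2,4)
Step 3: enter (2,4), '.' pass, move down to (3,4)
Step 4: enter (3,4), '.' pass, move down to (4,4)
Step 5: enter (4,4), '.' pass, move down to (5,4)
Step 6: enter (5,4), '.' pass, move down to (6,4)
Step 7: enter (6,4), '.' pass, move down to (7,4)
Step 8: enter (7,4), '.' pass, move down to (8,4)
Step 9: enter (8,4), '.' pass, move down to (9,4)
Step 10: enter (9,4), '.' pass, move down to (10,4)
Step 11: at (10,4) — EXIT via bottom edge, pos 4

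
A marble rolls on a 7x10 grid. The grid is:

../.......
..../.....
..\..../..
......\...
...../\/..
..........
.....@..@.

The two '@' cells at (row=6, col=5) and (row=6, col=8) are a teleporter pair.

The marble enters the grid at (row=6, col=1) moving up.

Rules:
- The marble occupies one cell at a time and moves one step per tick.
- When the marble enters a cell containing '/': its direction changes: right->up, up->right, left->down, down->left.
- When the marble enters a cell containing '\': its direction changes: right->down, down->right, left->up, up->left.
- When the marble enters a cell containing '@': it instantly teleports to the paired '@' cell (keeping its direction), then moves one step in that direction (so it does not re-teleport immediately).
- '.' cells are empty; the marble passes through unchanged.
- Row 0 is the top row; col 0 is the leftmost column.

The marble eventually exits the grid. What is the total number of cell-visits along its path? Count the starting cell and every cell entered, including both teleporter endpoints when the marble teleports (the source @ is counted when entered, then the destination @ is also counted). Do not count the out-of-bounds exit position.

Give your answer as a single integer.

Answer: 7

Derivation:
Step 1: enter (6,1), '.' pass, move up to (5,1)
Step 2: enter (5,1), '.' pass, move up to (4,1)
Step 3: enter (4,1), '.' pass, move up to (3,1)
Step 4: enter (3,1), '.' pass, move up to (2,1)
Step 5: enter (2,1), '.' pass, move up to (1,1)
Step 6: enter (1,1), '.' pass, move up to (0,1)
Step 7: enter (0,1), '.' pass, move up to (-1,1)
Step 8: at (-1,1) — EXIT via top edge, pos 1
Path length (cell visits): 7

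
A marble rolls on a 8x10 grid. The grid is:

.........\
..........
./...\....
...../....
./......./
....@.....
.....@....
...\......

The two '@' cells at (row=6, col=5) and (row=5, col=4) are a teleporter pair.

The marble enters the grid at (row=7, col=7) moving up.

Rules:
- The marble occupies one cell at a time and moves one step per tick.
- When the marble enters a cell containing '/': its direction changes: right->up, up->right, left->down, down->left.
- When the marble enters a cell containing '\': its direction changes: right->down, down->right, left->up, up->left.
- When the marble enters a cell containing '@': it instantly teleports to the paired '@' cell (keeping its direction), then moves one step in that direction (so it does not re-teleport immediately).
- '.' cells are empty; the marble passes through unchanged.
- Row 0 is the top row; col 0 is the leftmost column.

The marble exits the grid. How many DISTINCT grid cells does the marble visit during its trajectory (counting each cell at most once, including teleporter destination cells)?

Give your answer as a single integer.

Answer: 8

Derivation:
Step 1: enter (7,7), '.' pass, move up to (6,7)
Step 2: enter (6,7), '.' pass, move up to (5,7)
Step 3: enter (5,7), '.' pass, move up to (4,7)
Step 4: enter (4,7), '.' pass, move up to (3,7)
Step 5: enter (3,7), '.' pass, move up to (2,7)
Step 6: enter (2,7), '.' pass, move up to (1,7)
Step 7: enter (1,7), '.' pass, move up to (0,7)
Step 8: enter (0,7), '.' pass, move up to (-1,7)
Step 9: at (-1,7) — EXIT via top edge, pos 7
Distinct cells visited: 8 (path length 8)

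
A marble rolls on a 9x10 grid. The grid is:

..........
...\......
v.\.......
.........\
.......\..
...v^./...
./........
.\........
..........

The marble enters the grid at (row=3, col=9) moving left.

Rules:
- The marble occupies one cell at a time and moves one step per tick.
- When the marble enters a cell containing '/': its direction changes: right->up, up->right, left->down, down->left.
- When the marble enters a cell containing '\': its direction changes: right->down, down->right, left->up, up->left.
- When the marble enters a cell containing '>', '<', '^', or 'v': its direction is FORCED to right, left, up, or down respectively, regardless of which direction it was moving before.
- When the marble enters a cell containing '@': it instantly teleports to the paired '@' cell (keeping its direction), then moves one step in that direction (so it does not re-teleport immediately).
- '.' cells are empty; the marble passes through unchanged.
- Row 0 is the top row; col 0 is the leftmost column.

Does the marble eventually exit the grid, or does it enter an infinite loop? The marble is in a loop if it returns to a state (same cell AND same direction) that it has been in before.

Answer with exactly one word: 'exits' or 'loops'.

Step 1: enter (3,9), '\' deflects left->up, move up to (2,9)
Step 2: enter (2,9), '.' pass, move up to (1,9)
Step 3: enter (1,9), '.' pass, move up to (0,9)
Step 4: enter (0,9), '.' pass, move up to (-1,9)
Step 5: at (-1,9) — EXIT via top edge, pos 9

Answer: exits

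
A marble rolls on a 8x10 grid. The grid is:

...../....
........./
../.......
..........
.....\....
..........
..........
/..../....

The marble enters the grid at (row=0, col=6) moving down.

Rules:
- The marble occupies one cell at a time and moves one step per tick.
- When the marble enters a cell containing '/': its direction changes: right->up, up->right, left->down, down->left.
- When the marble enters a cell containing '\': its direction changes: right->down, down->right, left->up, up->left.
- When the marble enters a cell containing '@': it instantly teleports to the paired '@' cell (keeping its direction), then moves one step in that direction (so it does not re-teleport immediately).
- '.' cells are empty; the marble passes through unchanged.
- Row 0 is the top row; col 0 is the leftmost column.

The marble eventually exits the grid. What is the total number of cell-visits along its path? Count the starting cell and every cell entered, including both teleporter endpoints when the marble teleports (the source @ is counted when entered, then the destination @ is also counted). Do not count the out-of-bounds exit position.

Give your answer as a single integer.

Answer: 8

Derivation:
Step 1: enter (0,6), '.' pass, move down to (1,6)
Step 2: enter (1,6), '.' pass, move down to (2,6)
Step 3: enter (2,6), '.' pass, move down to (3,6)
Step 4: enter (3,6), '.' pass, move down to (4,6)
Step 5: enter (4,6), '.' pass, move down to (5,6)
Step 6: enter (5,6), '.' pass, move down to (6,6)
Step 7: enter (6,6), '.' pass, move down to (7,6)
Step 8: enter (7,6), '.' pass, move down to (8,6)
Step 9: at (8,6) — EXIT via bottom edge, pos 6
Path length (cell visits): 8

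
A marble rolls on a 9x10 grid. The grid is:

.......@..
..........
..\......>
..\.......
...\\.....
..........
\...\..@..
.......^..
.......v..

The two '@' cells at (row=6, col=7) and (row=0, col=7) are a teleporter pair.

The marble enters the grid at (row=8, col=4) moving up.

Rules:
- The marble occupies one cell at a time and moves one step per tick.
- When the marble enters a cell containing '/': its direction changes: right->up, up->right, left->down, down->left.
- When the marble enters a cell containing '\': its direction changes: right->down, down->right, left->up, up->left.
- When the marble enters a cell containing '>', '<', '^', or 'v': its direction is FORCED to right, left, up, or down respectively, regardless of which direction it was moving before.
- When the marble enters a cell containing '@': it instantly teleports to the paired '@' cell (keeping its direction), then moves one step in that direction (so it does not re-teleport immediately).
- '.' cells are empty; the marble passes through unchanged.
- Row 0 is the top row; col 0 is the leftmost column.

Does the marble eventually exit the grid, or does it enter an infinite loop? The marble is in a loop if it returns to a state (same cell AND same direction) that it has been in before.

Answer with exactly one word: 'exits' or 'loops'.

Step 1: enter (8,4), '.' pass, move up to (7,4)
Step 2: enter (7,4), '.' pass, move up to (6,4)
Step 3: enter (6,4), '\' deflects up->left, move left to (6,3)
Step 4: enter (6,3), '.' pass, move left to (6,2)
Step 5: enter (6,2), '.' pass, move left to (6,1)
Step 6: enter (6,1), '.' pass, move left to (6,0)
Step 7: enter (6,0), '\' deflects left->up, move up to (5,0)
Step 8: enter (5,0), '.' pass, move up to (4,0)
Step 9: enter (4,0), '.' pass, move up to (3,0)
Step 10: enter (3,0), '.' pass, move up to (2,0)
Step 11: enter (2,0), '.' pass, move up to (1,0)
Step 12: enter (1,0), '.' pass, move up to (0,0)
Step 13: enter (0,0), '.' pass, move up to (-1,0)
Step 14: at (-1,0) — EXIT via top edge, pos 0

Answer: exits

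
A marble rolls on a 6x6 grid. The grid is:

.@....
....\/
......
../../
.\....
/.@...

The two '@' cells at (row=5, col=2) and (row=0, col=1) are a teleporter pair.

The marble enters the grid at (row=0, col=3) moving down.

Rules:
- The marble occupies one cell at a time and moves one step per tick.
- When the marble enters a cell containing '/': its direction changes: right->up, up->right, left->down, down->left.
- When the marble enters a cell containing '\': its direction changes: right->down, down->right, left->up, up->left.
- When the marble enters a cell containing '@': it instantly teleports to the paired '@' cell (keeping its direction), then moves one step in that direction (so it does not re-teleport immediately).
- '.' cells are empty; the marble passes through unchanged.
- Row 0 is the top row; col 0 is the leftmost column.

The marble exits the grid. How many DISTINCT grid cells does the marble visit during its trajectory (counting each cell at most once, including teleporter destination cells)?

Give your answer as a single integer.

Answer: 6

Derivation:
Step 1: enter (0,3), '.' pass, move down to (1,3)
Step 2: enter (1,3), '.' pass, move down to (2,3)
Step 3: enter (2,3), '.' pass, move down to (3,3)
Step 4: enter (3,3), '.' pass, move down to (4,3)
Step 5: enter (4,3), '.' pass, move down to (5,3)
Step 6: enter (5,3), '.' pass, move down to (6,3)
Step 7: at (6,3) — EXIT via bottom edge, pos 3
Distinct cells visited: 6 (path length 6)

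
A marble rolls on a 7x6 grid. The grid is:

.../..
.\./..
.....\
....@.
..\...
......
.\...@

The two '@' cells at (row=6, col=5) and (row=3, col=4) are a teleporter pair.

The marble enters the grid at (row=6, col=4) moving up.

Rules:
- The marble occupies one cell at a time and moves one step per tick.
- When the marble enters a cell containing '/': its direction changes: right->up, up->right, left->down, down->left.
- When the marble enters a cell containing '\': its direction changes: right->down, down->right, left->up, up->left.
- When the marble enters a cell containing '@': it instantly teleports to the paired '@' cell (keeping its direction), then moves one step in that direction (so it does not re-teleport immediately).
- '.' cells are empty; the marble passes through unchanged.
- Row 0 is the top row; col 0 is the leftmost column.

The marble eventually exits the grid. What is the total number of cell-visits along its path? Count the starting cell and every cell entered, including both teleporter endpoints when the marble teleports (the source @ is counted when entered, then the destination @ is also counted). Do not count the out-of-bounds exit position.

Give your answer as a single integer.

Step 1: enter (6,4), '.' pass, move up to (5,4)
Step 2: enter (5,4), '.' pass, move up to (4,4)
Step 3: enter (4,4), '.' pass, move up to (3,4)
Step 4: enter (3,4), '@' teleport (3,4)->(6,5), also enter (6,5), move up to (5,5)
Step 5: enter (5,5), '.' pass, move up to (4,5)
Step 6: enter (4,5), '.' pass, move up to (3,5)
Step 7: enter (3,5), '.' pass, move up to (2,5)
Step 8: enter (2,5), '\' deflects up->left, move left to (2,4)
Step 9: enter (2,4), '.' pass, move left to (2,3)
Step 10: enter (2,3), '.' pass, move left to (2,2)
Step 11: enter (2,2), '.' pass, move left to (2,1)
Step 12: enter (2,1), '.' pass, move left to (2,0)
Step 13: enter (2,0), '.' pass, move left to (2,-1)
Step 14: at (2,-1) — EXIT via left edge, pos 2
Path length (cell visits): 14

Answer: 14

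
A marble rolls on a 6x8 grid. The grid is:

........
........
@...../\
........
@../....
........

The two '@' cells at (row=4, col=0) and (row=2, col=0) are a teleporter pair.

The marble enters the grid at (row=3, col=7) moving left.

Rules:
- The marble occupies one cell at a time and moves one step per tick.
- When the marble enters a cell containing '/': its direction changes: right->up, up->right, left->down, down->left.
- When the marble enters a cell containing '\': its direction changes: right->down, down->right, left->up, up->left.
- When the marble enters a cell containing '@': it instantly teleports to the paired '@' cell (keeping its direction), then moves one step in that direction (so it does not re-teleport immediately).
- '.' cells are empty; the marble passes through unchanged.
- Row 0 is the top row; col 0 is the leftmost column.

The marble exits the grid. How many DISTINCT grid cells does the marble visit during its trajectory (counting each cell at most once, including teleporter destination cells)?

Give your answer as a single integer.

Answer: 8

Derivation:
Step 1: enter (3,7), '.' pass, move left to (3,6)
Step 2: enter (3,6), '.' pass, move left to (3,5)
Step 3: enter (3,5), '.' pass, move left to (3,4)
Step 4: enter (3,4), '.' pass, move left to (3,3)
Step 5: enter (3,3), '.' pass, move left to (3,2)
Step 6: enter (3,2), '.' pass, move left to (3,1)
Step 7: enter (3,1), '.' pass, move left to (3,0)
Step 8: enter (3,0), '.' pass, move left to (3,-1)
Step 9: at (3,-1) — EXIT via left edge, pos 3
Distinct cells visited: 8 (path length 8)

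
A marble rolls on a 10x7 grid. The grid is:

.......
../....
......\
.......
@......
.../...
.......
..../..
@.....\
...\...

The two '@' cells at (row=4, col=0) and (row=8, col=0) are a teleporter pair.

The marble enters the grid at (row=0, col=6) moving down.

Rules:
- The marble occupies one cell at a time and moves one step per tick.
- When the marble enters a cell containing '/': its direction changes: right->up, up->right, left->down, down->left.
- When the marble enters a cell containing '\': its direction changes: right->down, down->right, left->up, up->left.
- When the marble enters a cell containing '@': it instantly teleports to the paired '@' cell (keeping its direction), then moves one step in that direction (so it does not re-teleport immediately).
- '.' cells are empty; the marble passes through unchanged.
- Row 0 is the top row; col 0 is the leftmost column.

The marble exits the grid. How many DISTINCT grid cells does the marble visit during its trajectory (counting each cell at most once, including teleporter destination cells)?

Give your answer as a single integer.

Answer: 3

Derivation:
Step 1: enter (0,6), '.' pass, move down to (1,6)
Step 2: enter (1,6), '.' pass, move down to (2,6)
Step 3: enter (2,6), '\' deflects down->right, move right to (2,7)
Step 4: at (2,7) — EXIT via right edge, pos 2
Distinct cells visited: 3 (path length 3)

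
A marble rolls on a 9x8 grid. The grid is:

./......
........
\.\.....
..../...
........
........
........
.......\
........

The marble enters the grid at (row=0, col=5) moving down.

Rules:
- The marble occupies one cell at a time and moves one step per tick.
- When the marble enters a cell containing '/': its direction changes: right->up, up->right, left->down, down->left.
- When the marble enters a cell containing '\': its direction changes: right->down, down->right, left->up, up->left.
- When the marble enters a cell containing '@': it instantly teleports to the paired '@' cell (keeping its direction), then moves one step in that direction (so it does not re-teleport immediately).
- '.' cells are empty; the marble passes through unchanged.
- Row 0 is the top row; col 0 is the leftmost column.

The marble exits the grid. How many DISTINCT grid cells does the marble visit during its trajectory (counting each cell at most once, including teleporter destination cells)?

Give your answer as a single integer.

Step 1: enter (0,5), '.' pass, move down to (1,5)
Step 2: enter (1,5), '.' pass, move down to (2,5)
Step 3: enter (2,5), '.' pass, move down to (3,5)
Step 4: enter (3,5), '.' pass, move down to (4,5)
Step 5: enter (4,5), '.' pass, move down to (5,5)
Step 6: enter (5,5), '.' pass, move down to (6,5)
Step 7: enter (6,5), '.' pass, move down to (7,5)
Step 8: enter (7,5), '.' pass, move down to (8,5)
Step 9: enter (8,5), '.' pass, move down to (9,5)
Step 10: at (9,5) — EXIT via bottom edge, pos 5
Distinct cells visited: 9 (path length 9)

Answer: 9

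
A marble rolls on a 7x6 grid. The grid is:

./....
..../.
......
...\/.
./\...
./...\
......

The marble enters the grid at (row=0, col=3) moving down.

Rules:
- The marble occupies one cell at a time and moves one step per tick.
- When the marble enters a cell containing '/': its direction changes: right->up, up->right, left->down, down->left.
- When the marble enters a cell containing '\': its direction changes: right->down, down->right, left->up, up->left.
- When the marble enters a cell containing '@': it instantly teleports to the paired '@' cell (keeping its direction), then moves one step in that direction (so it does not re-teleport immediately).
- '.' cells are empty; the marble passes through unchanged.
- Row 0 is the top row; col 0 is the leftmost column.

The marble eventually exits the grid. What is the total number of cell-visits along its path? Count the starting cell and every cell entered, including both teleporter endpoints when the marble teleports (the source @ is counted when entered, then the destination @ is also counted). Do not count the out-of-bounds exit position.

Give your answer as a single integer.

Step 1: enter (0,3), '.' pass, move down to (1,3)
Step 2: enter (1,3), '.' pass, move down to (2,3)
Step 3: enter (2,3), '.' pass, move down to (3,3)
Step 4: enter (3,3), '\' deflects down->right, move right to (3,4)
Step 5: enter (3,4), '/' deflects right->up, move up to (2,4)
Step 6: enter (2,4), '.' pass, move up to (1,4)
Step 7: enter (1,4), '/' deflects up->right, move right to (1,5)
Step 8: enter (1,5), '.' pass, move right to (1,6)
Step 9: at (1,6) — EXIT via right edge, pos 1
Path length (cell visits): 8

Answer: 8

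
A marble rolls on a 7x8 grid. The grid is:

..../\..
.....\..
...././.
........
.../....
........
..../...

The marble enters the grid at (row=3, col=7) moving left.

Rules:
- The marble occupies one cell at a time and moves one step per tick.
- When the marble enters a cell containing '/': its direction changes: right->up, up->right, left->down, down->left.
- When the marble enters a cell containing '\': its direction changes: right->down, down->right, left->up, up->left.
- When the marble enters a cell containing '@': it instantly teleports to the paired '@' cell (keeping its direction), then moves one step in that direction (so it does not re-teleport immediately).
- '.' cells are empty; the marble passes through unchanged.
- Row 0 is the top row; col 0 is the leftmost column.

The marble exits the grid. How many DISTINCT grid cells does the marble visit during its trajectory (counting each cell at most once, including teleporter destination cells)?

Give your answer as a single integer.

Answer: 8

Derivation:
Step 1: enter (3,7), '.' pass, move left to (3,6)
Step 2: enter (3,6), '.' pass, move left to (3,5)
Step 3: enter (3,5), '.' pass, move left to (3,4)
Step 4: enter (3,4), '.' pass, move left to (3,3)
Step 5: enter (3,3), '.' pass, move left to (3,2)
Step 6: enter (3,2), '.' pass, move left to (3,1)
Step 7: enter (3,1), '.' pass, move left to (3,0)
Step 8: enter (3,0), '.' pass, move left to (3,-1)
Step 9: at (3,-1) — EXIT via left edge, pos 3
Distinct cells visited: 8 (path length 8)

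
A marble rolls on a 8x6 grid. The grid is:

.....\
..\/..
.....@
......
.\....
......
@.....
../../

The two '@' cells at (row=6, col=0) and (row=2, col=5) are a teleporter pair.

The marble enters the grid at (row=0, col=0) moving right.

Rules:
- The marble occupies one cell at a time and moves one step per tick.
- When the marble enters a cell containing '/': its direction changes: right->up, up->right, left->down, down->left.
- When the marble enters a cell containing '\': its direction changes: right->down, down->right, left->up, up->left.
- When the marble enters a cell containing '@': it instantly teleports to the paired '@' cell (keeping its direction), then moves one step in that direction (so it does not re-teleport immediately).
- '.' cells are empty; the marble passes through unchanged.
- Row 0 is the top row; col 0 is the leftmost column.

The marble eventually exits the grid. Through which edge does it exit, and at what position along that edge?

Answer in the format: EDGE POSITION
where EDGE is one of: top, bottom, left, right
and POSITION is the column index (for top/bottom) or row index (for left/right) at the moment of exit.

Answer: bottom 0

Derivation:
Step 1: enter (0,0), '.' pass, move right to (0,1)
Step 2: enter (0,1), '.' pass, move right to (0,2)
Step 3: enter (0,2), '.' pass, move right to (0,3)
Step 4: enter (0,3), '.' pass, move right to (0,4)
Step 5: enter (0,4), '.' pass, move right to (0,5)
Step 6: enter (0,5), '\' deflects right->down, move down to (1,5)
Step 7: enter (1,5), '.' pass, move down to (2,5)
Step 8: enter (2,5), '@' teleport (2,5)->(6,0), also enter (6,0), move down to (7,0)
Step 9: enter (7,0), '.' pass, move down to (8,0)
Step 10: at (8,0) — EXIT via bottom edge, pos 0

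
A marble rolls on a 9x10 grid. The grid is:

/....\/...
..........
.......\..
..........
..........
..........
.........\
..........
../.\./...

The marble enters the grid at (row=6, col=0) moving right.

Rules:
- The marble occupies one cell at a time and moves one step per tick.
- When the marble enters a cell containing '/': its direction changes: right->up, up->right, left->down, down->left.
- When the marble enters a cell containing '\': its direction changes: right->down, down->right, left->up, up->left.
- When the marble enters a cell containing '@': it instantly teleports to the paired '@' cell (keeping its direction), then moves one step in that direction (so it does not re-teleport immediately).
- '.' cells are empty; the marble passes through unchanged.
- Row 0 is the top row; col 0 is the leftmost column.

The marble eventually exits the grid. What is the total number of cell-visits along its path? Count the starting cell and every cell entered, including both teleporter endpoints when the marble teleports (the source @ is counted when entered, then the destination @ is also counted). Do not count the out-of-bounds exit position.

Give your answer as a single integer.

Answer: 12

Derivation:
Step 1: enter (6,0), '.' pass, move right to (6,1)
Step 2: enter (6,1), '.' pass, move right to (6,2)
Step 3: enter (6,2), '.' pass, move right to (6,3)
Step 4: enter (6,3), '.' pass, move right to (6,4)
Step 5: enter (6,4), '.' pass, move right to (6,5)
Step 6: enter (6,5), '.' pass, move right to (6,6)
Step 7: enter (6,6), '.' pass, move right to (6,7)
Step 8: enter (6,7), '.' pass, move right to (6,8)
Step 9: enter (6,8), '.' pass, move right to (6,9)
Step 10: enter (6,9), '\' deflects right->down, move down to (7,9)
Step 11: enter (7,9), '.' pass, move down to (8,9)
Step 12: enter (8,9), '.' pass, move down to (9,9)
Step 13: at (9,9) — EXIT via bottom edge, pos 9
Path length (cell visits): 12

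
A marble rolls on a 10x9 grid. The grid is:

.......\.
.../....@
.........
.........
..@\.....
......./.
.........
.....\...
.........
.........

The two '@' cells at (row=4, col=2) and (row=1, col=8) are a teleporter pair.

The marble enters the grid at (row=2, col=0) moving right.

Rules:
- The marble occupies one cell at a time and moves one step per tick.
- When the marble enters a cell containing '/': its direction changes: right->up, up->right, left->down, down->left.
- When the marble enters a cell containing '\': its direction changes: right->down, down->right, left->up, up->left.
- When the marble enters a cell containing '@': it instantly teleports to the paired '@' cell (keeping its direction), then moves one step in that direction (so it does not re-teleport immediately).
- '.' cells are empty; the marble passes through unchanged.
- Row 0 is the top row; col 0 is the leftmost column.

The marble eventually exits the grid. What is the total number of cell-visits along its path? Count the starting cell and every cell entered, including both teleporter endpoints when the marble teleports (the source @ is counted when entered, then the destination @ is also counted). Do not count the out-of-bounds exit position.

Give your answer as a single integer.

Step 1: enter (2,0), '.' pass, move right to (2,1)
Step 2: enter (2,1), '.' pass, move right to (2,2)
Step 3: enter (2,2), '.' pass, move right to (2,3)
Step 4: enter (2,3), '.' pass, move right to (2,4)
Step 5: enter (2,4), '.' pass, move right to (2,5)
Step 6: enter (2,5), '.' pass, move right to (2,6)
Step 7: enter (2,6), '.' pass, move right to (2,7)
Step 8: enter (2,7), '.' pass, move right to (2,8)
Step 9: enter (2,8), '.' pass, move right to (2,9)
Step 10: at (2,9) — EXIT via right edge, pos 2
Path length (cell visits): 9

Answer: 9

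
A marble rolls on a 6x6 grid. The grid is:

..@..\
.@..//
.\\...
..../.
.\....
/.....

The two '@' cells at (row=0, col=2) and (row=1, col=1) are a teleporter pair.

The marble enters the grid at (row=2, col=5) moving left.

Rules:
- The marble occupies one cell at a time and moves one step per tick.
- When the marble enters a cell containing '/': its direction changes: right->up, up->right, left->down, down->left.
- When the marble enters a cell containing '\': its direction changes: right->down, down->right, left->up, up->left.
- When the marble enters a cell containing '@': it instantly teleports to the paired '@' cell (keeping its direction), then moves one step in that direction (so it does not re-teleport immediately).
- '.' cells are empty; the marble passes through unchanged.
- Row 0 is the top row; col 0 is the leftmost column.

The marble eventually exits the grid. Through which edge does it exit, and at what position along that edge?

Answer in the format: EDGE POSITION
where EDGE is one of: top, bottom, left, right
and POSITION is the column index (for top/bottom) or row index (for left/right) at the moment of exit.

Step 1: enter (2,5), '.' pass, move left to (2,4)
Step 2: enter (2,4), '.' pass, move left to (2,3)
Step 3: enter (2,3), '.' pass, move left to (2,2)
Step 4: enter (2,2), '\' deflects left->up, move up to (1,2)
Step 5: enter (1,2), '.' pass, move up to (0,2)
Step 6: enter (0,2), '@' teleport (0,2)->(1,1), also enter (1,1), move up to (0,1)
Step 7: enter (0,1), '.' pass, move up to (-1,1)
Step 8: at (-1,1) — EXIT via top edge, pos 1

Answer: top 1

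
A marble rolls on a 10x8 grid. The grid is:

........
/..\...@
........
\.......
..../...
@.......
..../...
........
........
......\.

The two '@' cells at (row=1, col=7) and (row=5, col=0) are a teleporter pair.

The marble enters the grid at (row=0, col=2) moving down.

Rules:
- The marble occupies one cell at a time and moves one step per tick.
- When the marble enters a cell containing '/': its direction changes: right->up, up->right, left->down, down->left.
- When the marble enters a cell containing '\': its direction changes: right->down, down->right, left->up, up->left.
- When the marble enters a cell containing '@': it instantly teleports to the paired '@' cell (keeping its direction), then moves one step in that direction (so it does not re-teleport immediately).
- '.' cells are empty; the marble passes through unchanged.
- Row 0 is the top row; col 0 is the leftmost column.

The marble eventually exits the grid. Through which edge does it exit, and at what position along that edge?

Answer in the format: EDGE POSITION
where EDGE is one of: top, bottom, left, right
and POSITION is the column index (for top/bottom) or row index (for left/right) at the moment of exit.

Step 1: enter (0,2), '.' pass, move down to (1,2)
Step 2: enter (1,2), '.' pass, move down to (2,2)
Step 3: enter (2,2), '.' pass, move down to (3,2)
Step 4: enter (3,2), '.' pass, move down to (4,2)
Step 5: enter (4,2), '.' pass, move down to (5,2)
Step 6: enter (5,2), '.' pass, move down to (6,2)
Step 7: enter (6,2), '.' pass, move down to (7,2)
Step 8: enter (7,2), '.' pass, move down to (8,2)
Step 9: enter (8,2), '.' pass, move down to (9,2)
Step 10: enter (9,2), '.' pass, move down to (10,2)
Step 11: at (10,2) — EXIT via bottom edge, pos 2

Answer: bottom 2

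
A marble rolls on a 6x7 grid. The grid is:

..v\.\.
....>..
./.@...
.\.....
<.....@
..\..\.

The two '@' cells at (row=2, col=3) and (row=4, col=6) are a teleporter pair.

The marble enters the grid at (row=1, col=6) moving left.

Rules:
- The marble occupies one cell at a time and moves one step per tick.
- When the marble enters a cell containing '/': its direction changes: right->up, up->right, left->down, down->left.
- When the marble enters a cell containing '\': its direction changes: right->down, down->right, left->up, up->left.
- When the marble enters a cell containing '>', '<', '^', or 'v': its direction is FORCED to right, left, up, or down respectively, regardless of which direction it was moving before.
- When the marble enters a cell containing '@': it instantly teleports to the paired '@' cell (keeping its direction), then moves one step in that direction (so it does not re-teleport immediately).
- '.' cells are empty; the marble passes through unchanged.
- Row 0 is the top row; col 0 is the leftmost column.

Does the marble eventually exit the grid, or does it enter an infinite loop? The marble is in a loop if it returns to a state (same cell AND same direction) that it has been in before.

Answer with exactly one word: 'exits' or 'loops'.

Answer: exits

Derivation:
Step 1: enter (1,6), '.' pass, move left to (1,5)
Step 2: enter (1,5), '.' pass, move left to (1,4)
Step 3: enter (1,4), '>' forces left->right, move right to (1,5)
Step 4: enter (1,5), '.' pass, move right to (1,6)
Step 5: enter (1,6), '.' pass, move right to (1,7)
Step 6: at (1,7) — EXIT via right edge, pos 1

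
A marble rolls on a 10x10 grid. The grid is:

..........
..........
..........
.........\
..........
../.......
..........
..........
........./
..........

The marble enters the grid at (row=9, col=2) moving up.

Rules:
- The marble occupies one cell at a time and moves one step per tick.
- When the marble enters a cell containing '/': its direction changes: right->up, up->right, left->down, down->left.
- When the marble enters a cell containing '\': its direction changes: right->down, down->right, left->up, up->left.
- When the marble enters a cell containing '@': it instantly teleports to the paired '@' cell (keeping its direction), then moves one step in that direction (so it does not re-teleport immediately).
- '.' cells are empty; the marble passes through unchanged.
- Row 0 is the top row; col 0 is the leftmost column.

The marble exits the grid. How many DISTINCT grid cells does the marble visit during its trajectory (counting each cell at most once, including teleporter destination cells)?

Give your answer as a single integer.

Step 1: enter (9,2), '.' pass, move up to (8,2)
Step 2: enter (8,2), '.' pass, move up to (7,2)
Step 3: enter (7,2), '.' pass, move up to (6,2)
Step 4: enter (6,2), '.' pass, move up to (5,2)
Step 5: enter (5,2), '/' deflects up->right, move right to (5,3)
Step 6: enter (5,3), '.' pass, move right to (5,4)
Step 7: enter (5,4), '.' pass, move right to (5,5)
Step 8: enter (5,5), '.' pass, move right to (5,6)
Step 9: enter (5,6), '.' pass, move right to (5,7)
Step 10: enter (5,7), '.' pass, move right to (5,8)
Step 11: enter (5,8), '.' pass, move right to (5,9)
Step 12: enter (5,9), '.' pass, move right to (5,10)
Step 13: at (5,10) — EXIT via right edge, pos 5
Distinct cells visited: 12 (path length 12)

Answer: 12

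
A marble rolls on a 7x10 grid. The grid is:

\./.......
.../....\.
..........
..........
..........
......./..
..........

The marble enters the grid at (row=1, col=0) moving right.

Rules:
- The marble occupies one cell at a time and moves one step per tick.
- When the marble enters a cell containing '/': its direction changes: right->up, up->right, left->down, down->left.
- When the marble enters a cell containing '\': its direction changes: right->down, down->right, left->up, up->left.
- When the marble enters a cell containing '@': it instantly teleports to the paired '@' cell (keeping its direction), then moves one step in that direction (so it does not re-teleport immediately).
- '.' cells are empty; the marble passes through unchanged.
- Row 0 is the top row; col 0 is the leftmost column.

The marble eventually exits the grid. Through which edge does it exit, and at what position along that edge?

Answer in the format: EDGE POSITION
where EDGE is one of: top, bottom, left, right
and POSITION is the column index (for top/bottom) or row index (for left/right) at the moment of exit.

Answer: top 3

Derivation:
Step 1: enter (1,0), '.' pass, move right to (1,1)
Step 2: enter (1,1), '.' pass, move right to (1,2)
Step 3: enter (1,2), '.' pass, move right to (1,3)
Step 4: enter (1,3), '/' deflects right->up, move up to (0,3)
Step 5: enter (0,3), '.' pass, move up to (-1,3)
Step 6: at (-1,3) — EXIT via top edge, pos 3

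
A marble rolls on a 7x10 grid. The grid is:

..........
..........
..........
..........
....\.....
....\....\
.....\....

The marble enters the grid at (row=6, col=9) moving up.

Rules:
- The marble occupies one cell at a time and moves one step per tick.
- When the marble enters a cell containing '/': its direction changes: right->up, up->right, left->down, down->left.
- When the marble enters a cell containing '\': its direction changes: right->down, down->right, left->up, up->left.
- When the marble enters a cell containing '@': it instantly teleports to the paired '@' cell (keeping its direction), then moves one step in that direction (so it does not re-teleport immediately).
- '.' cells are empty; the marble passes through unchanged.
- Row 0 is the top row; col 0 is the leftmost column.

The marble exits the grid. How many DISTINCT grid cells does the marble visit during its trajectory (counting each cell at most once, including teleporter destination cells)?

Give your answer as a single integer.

Step 1: enter (6,9), '.' pass, move up to (5,9)
Step 2: enter (5,9), '\' deflects up->left, move left to (5,8)
Step 3: enter (5,8), '.' pass, move left to (5,7)
Step 4: enter (5,7), '.' pass, move left to (5,6)
Step 5: enter (5,6), '.' pass, move left to (5,5)
Step 6: enter (5,5), '.' pass, move left to (5,4)
Step 7: enter (5,4), '\' deflects left->up, move up to (4,4)
Step 8: enter (4,4), '\' deflects up->left, move left to (4,3)
Step 9: enter (4,3), '.' pass, move left to (4,2)
Step 10: enter (4,2), '.' pass, move left to (4,1)
Step 11: enter (4,1), '.' pass, move left to (4,0)
Step 12: enter (4,0), '.' pass, move left to (4,-1)
Step 13: at (4,-1) — EXIT via left edge, pos 4
Distinct cells visited: 12 (path length 12)

Answer: 12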